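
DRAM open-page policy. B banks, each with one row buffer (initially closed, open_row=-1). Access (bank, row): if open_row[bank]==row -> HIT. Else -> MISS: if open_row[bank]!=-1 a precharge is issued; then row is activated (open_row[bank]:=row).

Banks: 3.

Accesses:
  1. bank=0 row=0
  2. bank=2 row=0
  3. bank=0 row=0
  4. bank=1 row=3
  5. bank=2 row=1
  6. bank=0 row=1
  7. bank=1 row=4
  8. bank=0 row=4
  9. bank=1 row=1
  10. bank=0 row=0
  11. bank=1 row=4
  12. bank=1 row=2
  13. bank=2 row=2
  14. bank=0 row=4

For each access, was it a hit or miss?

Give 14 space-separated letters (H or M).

Acc 1: bank0 row0 -> MISS (open row0); precharges=0
Acc 2: bank2 row0 -> MISS (open row0); precharges=0
Acc 3: bank0 row0 -> HIT
Acc 4: bank1 row3 -> MISS (open row3); precharges=0
Acc 5: bank2 row1 -> MISS (open row1); precharges=1
Acc 6: bank0 row1 -> MISS (open row1); precharges=2
Acc 7: bank1 row4 -> MISS (open row4); precharges=3
Acc 8: bank0 row4 -> MISS (open row4); precharges=4
Acc 9: bank1 row1 -> MISS (open row1); precharges=5
Acc 10: bank0 row0 -> MISS (open row0); precharges=6
Acc 11: bank1 row4 -> MISS (open row4); precharges=7
Acc 12: bank1 row2 -> MISS (open row2); precharges=8
Acc 13: bank2 row2 -> MISS (open row2); precharges=9
Acc 14: bank0 row4 -> MISS (open row4); precharges=10

Answer: M M H M M M M M M M M M M M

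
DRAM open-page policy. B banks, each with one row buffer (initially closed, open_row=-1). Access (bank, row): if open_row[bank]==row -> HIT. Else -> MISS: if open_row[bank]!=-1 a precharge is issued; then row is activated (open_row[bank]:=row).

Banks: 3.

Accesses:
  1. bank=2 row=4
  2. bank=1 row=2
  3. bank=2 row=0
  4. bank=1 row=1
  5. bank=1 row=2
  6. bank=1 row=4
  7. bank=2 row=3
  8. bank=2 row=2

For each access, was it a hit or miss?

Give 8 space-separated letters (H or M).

Answer: M M M M M M M M

Derivation:
Acc 1: bank2 row4 -> MISS (open row4); precharges=0
Acc 2: bank1 row2 -> MISS (open row2); precharges=0
Acc 3: bank2 row0 -> MISS (open row0); precharges=1
Acc 4: bank1 row1 -> MISS (open row1); precharges=2
Acc 5: bank1 row2 -> MISS (open row2); precharges=3
Acc 6: bank1 row4 -> MISS (open row4); precharges=4
Acc 7: bank2 row3 -> MISS (open row3); precharges=5
Acc 8: bank2 row2 -> MISS (open row2); precharges=6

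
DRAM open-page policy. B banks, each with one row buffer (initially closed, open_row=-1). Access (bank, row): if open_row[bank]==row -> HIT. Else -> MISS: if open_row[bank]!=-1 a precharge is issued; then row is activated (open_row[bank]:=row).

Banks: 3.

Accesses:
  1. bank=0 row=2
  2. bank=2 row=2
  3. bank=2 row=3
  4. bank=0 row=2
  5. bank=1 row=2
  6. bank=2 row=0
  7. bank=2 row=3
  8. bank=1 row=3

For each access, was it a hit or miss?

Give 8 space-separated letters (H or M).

Acc 1: bank0 row2 -> MISS (open row2); precharges=0
Acc 2: bank2 row2 -> MISS (open row2); precharges=0
Acc 3: bank2 row3 -> MISS (open row3); precharges=1
Acc 4: bank0 row2 -> HIT
Acc 5: bank1 row2 -> MISS (open row2); precharges=1
Acc 6: bank2 row0 -> MISS (open row0); precharges=2
Acc 7: bank2 row3 -> MISS (open row3); precharges=3
Acc 8: bank1 row3 -> MISS (open row3); precharges=4

Answer: M M M H M M M M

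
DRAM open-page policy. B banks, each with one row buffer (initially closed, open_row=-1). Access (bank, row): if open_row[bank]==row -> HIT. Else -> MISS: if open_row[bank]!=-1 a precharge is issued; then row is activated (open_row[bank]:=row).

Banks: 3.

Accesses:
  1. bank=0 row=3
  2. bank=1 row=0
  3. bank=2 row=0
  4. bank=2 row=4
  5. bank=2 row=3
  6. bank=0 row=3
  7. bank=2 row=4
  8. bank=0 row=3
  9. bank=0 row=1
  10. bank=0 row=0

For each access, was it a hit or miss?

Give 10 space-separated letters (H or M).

Acc 1: bank0 row3 -> MISS (open row3); precharges=0
Acc 2: bank1 row0 -> MISS (open row0); precharges=0
Acc 3: bank2 row0 -> MISS (open row0); precharges=0
Acc 4: bank2 row4 -> MISS (open row4); precharges=1
Acc 5: bank2 row3 -> MISS (open row3); precharges=2
Acc 6: bank0 row3 -> HIT
Acc 7: bank2 row4 -> MISS (open row4); precharges=3
Acc 8: bank0 row3 -> HIT
Acc 9: bank0 row1 -> MISS (open row1); precharges=4
Acc 10: bank0 row0 -> MISS (open row0); precharges=5

Answer: M M M M M H M H M M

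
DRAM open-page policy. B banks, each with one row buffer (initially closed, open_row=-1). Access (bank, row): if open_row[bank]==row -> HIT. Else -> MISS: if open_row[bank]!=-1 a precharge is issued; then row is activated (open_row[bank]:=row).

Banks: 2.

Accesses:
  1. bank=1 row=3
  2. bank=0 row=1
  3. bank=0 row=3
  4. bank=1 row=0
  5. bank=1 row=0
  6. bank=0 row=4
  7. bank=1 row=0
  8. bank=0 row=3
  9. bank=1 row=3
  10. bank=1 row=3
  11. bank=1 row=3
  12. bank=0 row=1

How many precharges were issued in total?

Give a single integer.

Acc 1: bank1 row3 -> MISS (open row3); precharges=0
Acc 2: bank0 row1 -> MISS (open row1); precharges=0
Acc 3: bank0 row3 -> MISS (open row3); precharges=1
Acc 4: bank1 row0 -> MISS (open row0); precharges=2
Acc 5: bank1 row0 -> HIT
Acc 6: bank0 row4 -> MISS (open row4); precharges=3
Acc 7: bank1 row0 -> HIT
Acc 8: bank0 row3 -> MISS (open row3); precharges=4
Acc 9: bank1 row3 -> MISS (open row3); precharges=5
Acc 10: bank1 row3 -> HIT
Acc 11: bank1 row3 -> HIT
Acc 12: bank0 row1 -> MISS (open row1); precharges=6

Answer: 6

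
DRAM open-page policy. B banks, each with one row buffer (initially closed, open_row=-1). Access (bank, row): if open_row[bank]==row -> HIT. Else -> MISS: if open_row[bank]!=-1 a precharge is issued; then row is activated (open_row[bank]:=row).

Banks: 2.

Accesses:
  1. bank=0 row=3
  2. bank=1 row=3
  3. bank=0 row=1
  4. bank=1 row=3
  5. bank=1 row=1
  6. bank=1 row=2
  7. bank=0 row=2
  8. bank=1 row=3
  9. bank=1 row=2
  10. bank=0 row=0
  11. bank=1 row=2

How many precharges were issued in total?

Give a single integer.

Acc 1: bank0 row3 -> MISS (open row3); precharges=0
Acc 2: bank1 row3 -> MISS (open row3); precharges=0
Acc 3: bank0 row1 -> MISS (open row1); precharges=1
Acc 4: bank1 row3 -> HIT
Acc 5: bank1 row1 -> MISS (open row1); precharges=2
Acc 6: bank1 row2 -> MISS (open row2); precharges=3
Acc 7: bank0 row2 -> MISS (open row2); precharges=4
Acc 8: bank1 row3 -> MISS (open row3); precharges=5
Acc 9: bank1 row2 -> MISS (open row2); precharges=6
Acc 10: bank0 row0 -> MISS (open row0); precharges=7
Acc 11: bank1 row2 -> HIT

Answer: 7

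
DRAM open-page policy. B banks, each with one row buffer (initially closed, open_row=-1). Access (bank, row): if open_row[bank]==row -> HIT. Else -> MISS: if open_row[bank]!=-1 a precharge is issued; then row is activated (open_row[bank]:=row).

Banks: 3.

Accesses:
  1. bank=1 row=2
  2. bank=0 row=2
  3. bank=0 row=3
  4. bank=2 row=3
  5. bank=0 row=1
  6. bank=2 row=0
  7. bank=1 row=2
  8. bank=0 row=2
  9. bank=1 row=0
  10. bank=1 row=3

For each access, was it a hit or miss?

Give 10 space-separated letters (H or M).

Acc 1: bank1 row2 -> MISS (open row2); precharges=0
Acc 2: bank0 row2 -> MISS (open row2); precharges=0
Acc 3: bank0 row3 -> MISS (open row3); precharges=1
Acc 4: bank2 row3 -> MISS (open row3); precharges=1
Acc 5: bank0 row1 -> MISS (open row1); precharges=2
Acc 6: bank2 row0 -> MISS (open row0); precharges=3
Acc 7: bank1 row2 -> HIT
Acc 8: bank0 row2 -> MISS (open row2); precharges=4
Acc 9: bank1 row0 -> MISS (open row0); precharges=5
Acc 10: bank1 row3 -> MISS (open row3); precharges=6

Answer: M M M M M M H M M M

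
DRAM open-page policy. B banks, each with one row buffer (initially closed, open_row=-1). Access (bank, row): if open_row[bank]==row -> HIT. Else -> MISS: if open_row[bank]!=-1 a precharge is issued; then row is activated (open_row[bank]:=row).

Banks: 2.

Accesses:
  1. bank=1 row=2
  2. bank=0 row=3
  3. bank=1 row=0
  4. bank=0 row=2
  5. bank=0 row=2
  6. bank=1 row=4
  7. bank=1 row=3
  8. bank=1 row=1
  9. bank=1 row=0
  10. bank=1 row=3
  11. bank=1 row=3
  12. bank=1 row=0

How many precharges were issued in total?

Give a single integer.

Acc 1: bank1 row2 -> MISS (open row2); precharges=0
Acc 2: bank0 row3 -> MISS (open row3); precharges=0
Acc 3: bank1 row0 -> MISS (open row0); precharges=1
Acc 4: bank0 row2 -> MISS (open row2); precharges=2
Acc 5: bank0 row2 -> HIT
Acc 6: bank1 row4 -> MISS (open row4); precharges=3
Acc 7: bank1 row3 -> MISS (open row3); precharges=4
Acc 8: bank1 row1 -> MISS (open row1); precharges=5
Acc 9: bank1 row0 -> MISS (open row0); precharges=6
Acc 10: bank1 row3 -> MISS (open row3); precharges=7
Acc 11: bank1 row3 -> HIT
Acc 12: bank1 row0 -> MISS (open row0); precharges=8

Answer: 8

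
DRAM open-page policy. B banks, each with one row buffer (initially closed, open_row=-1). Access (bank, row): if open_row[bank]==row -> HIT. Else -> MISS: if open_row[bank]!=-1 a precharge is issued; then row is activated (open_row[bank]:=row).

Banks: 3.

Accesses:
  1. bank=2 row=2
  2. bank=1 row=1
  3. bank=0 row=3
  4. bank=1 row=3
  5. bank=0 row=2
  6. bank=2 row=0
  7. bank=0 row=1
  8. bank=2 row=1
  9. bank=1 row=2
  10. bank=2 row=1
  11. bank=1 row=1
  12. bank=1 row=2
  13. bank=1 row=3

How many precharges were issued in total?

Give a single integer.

Acc 1: bank2 row2 -> MISS (open row2); precharges=0
Acc 2: bank1 row1 -> MISS (open row1); precharges=0
Acc 3: bank0 row3 -> MISS (open row3); precharges=0
Acc 4: bank1 row3 -> MISS (open row3); precharges=1
Acc 5: bank0 row2 -> MISS (open row2); precharges=2
Acc 6: bank2 row0 -> MISS (open row0); precharges=3
Acc 7: bank0 row1 -> MISS (open row1); precharges=4
Acc 8: bank2 row1 -> MISS (open row1); precharges=5
Acc 9: bank1 row2 -> MISS (open row2); precharges=6
Acc 10: bank2 row1 -> HIT
Acc 11: bank1 row1 -> MISS (open row1); precharges=7
Acc 12: bank1 row2 -> MISS (open row2); precharges=8
Acc 13: bank1 row3 -> MISS (open row3); precharges=9

Answer: 9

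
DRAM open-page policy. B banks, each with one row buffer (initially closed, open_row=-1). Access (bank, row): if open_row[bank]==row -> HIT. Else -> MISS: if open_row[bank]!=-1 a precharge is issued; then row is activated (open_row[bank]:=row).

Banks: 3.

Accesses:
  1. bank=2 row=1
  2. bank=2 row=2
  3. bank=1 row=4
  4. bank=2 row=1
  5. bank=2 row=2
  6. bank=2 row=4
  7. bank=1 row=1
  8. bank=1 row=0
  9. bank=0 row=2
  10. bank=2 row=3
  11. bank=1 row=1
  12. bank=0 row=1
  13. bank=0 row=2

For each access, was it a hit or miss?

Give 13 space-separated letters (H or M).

Answer: M M M M M M M M M M M M M

Derivation:
Acc 1: bank2 row1 -> MISS (open row1); precharges=0
Acc 2: bank2 row2 -> MISS (open row2); precharges=1
Acc 3: bank1 row4 -> MISS (open row4); precharges=1
Acc 4: bank2 row1 -> MISS (open row1); precharges=2
Acc 5: bank2 row2 -> MISS (open row2); precharges=3
Acc 6: bank2 row4 -> MISS (open row4); precharges=4
Acc 7: bank1 row1 -> MISS (open row1); precharges=5
Acc 8: bank1 row0 -> MISS (open row0); precharges=6
Acc 9: bank0 row2 -> MISS (open row2); precharges=6
Acc 10: bank2 row3 -> MISS (open row3); precharges=7
Acc 11: bank1 row1 -> MISS (open row1); precharges=8
Acc 12: bank0 row1 -> MISS (open row1); precharges=9
Acc 13: bank0 row2 -> MISS (open row2); precharges=10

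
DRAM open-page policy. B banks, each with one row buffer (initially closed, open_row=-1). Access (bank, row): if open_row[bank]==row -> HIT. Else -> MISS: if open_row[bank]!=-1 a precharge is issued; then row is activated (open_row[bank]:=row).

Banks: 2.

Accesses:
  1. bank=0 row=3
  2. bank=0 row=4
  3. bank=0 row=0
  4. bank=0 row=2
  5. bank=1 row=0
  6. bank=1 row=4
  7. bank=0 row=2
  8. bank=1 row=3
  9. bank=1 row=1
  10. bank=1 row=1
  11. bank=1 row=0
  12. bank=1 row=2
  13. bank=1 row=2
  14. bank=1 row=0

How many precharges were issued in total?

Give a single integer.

Answer: 9

Derivation:
Acc 1: bank0 row3 -> MISS (open row3); precharges=0
Acc 2: bank0 row4 -> MISS (open row4); precharges=1
Acc 3: bank0 row0 -> MISS (open row0); precharges=2
Acc 4: bank0 row2 -> MISS (open row2); precharges=3
Acc 5: bank1 row0 -> MISS (open row0); precharges=3
Acc 6: bank1 row4 -> MISS (open row4); precharges=4
Acc 7: bank0 row2 -> HIT
Acc 8: bank1 row3 -> MISS (open row3); precharges=5
Acc 9: bank1 row1 -> MISS (open row1); precharges=6
Acc 10: bank1 row1 -> HIT
Acc 11: bank1 row0 -> MISS (open row0); precharges=7
Acc 12: bank1 row2 -> MISS (open row2); precharges=8
Acc 13: bank1 row2 -> HIT
Acc 14: bank1 row0 -> MISS (open row0); precharges=9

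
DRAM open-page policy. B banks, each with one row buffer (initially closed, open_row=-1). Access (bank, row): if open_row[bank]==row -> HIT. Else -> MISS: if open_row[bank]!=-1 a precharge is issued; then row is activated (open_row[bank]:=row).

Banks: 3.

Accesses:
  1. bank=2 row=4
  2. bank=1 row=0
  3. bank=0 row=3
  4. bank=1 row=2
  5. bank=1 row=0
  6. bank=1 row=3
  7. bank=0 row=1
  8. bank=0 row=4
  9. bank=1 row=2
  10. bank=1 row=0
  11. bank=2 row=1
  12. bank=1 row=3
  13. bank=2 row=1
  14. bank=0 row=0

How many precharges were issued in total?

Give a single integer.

Answer: 10

Derivation:
Acc 1: bank2 row4 -> MISS (open row4); precharges=0
Acc 2: bank1 row0 -> MISS (open row0); precharges=0
Acc 3: bank0 row3 -> MISS (open row3); precharges=0
Acc 4: bank1 row2 -> MISS (open row2); precharges=1
Acc 5: bank1 row0 -> MISS (open row0); precharges=2
Acc 6: bank1 row3 -> MISS (open row3); precharges=3
Acc 7: bank0 row1 -> MISS (open row1); precharges=4
Acc 8: bank0 row4 -> MISS (open row4); precharges=5
Acc 9: bank1 row2 -> MISS (open row2); precharges=6
Acc 10: bank1 row0 -> MISS (open row0); precharges=7
Acc 11: bank2 row1 -> MISS (open row1); precharges=8
Acc 12: bank1 row3 -> MISS (open row3); precharges=9
Acc 13: bank2 row1 -> HIT
Acc 14: bank0 row0 -> MISS (open row0); precharges=10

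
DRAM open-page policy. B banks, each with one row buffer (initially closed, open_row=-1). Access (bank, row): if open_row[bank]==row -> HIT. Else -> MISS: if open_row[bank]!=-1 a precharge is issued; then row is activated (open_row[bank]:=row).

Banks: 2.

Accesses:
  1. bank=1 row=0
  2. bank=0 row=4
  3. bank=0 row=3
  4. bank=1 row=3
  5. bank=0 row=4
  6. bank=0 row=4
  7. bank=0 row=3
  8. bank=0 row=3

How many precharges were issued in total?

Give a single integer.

Answer: 4

Derivation:
Acc 1: bank1 row0 -> MISS (open row0); precharges=0
Acc 2: bank0 row4 -> MISS (open row4); precharges=0
Acc 3: bank0 row3 -> MISS (open row3); precharges=1
Acc 4: bank1 row3 -> MISS (open row3); precharges=2
Acc 5: bank0 row4 -> MISS (open row4); precharges=3
Acc 6: bank0 row4 -> HIT
Acc 7: bank0 row3 -> MISS (open row3); precharges=4
Acc 8: bank0 row3 -> HIT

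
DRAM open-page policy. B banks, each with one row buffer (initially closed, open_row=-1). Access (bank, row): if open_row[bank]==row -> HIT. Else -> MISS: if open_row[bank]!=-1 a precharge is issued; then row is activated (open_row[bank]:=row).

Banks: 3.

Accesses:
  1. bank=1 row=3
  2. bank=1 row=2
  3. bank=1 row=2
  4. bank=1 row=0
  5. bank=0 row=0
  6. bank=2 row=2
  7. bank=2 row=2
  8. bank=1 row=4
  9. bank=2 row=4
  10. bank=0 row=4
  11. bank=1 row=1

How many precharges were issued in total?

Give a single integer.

Answer: 6

Derivation:
Acc 1: bank1 row3 -> MISS (open row3); precharges=0
Acc 2: bank1 row2 -> MISS (open row2); precharges=1
Acc 3: bank1 row2 -> HIT
Acc 4: bank1 row0 -> MISS (open row0); precharges=2
Acc 5: bank0 row0 -> MISS (open row0); precharges=2
Acc 6: bank2 row2 -> MISS (open row2); precharges=2
Acc 7: bank2 row2 -> HIT
Acc 8: bank1 row4 -> MISS (open row4); precharges=3
Acc 9: bank2 row4 -> MISS (open row4); precharges=4
Acc 10: bank0 row4 -> MISS (open row4); precharges=5
Acc 11: bank1 row1 -> MISS (open row1); precharges=6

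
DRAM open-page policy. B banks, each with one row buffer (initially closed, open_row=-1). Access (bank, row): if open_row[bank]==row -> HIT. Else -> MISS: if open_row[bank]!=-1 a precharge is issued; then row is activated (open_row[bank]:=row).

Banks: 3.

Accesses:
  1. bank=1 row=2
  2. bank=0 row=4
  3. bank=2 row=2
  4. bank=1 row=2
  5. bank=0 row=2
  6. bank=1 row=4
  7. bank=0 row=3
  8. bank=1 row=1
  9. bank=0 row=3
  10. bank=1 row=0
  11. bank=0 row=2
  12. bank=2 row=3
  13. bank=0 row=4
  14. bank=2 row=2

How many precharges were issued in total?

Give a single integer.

Answer: 9

Derivation:
Acc 1: bank1 row2 -> MISS (open row2); precharges=0
Acc 2: bank0 row4 -> MISS (open row4); precharges=0
Acc 3: bank2 row2 -> MISS (open row2); precharges=0
Acc 4: bank1 row2 -> HIT
Acc 5: bank0 row2 -> MISS (open row2); precharges=1
Acc 6: bank1 row4 -> MISS (open row4); precharges=2
Acc 7: bank0 row3 -> MISS (open row3); precharges=3
Acc 8: bank1 row1 -> MISS (open row1); precharges=4
Acc 9: bank0 row3 -> HIT
Acc 10: bank1 row0 -> MISS (open row0); precharges=5
Acc 11: bank0 row2 -> MISS (open row2); precharges=6
Acc 12: bank2 row3 -> MISS (open row3); precharges=7
Acc 13: bank0 row4 -> MISS (open row4); precharges=8
Acc 14: bank2 row2 -> MISS (open row2); precharges=9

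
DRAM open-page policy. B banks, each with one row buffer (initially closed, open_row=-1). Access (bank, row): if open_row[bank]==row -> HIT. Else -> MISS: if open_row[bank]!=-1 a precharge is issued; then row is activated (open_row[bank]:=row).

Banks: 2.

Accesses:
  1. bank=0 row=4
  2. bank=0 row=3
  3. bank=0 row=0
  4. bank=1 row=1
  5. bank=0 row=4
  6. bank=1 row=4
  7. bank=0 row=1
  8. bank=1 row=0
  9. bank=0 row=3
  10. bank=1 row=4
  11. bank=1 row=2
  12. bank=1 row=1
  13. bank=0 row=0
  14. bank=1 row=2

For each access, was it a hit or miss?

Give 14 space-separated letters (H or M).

Answer: M M M M M M M M M M M M M M

Derivation:
Acc 1: bank0 row4 -> MISS (open row4); precharges=0
Acc 2: bank0 row3 -> MISS (open row3); precharges=1
Acc 3: bank0 row0 -> MISS (open row0); precharges=2
Acc 4: bank1 row1 -> MISS (open row1); precharges=2
Acc 5: bank0 row4 -> MISS (open row4); precharges=3
Acc 6: bank1 row4 -> MISS (open row4); precharges=4
Acc 7: bank0 row1 -> MISS (open row1); precharges=5
Acc 8: bank1 row0 -> MISS (open row0); precharges=6
Acc 9: bank0 row3 -> MISS (open row3); precharges=7
Acc 10: bank1 row4 -> MISS (open row4); precharges=8
Acc 11: bank1 row2 -> MISS (open row2); precharges=9
Acc 12: bank1 row1 -> MISS (open row1); precharges=10
Acc 13: bank0 row0 -> MISS (open row0); precharges=11
Acc 14: bank1 row2 -> MISS (open row2); precharges=12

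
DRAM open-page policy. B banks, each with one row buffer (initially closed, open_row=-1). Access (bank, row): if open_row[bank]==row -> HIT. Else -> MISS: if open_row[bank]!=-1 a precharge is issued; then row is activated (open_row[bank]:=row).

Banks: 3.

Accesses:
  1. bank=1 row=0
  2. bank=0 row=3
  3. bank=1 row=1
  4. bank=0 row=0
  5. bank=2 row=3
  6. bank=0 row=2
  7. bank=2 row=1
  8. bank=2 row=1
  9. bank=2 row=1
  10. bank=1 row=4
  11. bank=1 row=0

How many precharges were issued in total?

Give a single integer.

Acc 1: bank1 row0 -> MISS (open row0); precharges=0
Acc 2: bank0 row3 -> MISS (open row3); precharges=0
Acc 3: bank1 row1 -> MISS (open row1); precharges=1
Acc 4: bank0 row0 -> MISS (open row0); precharges=2
Acc 5: bank2 row3 -> MISS (open row3); precharges=2
Acc 6: bank0 row2 -> MISS (open row2); precharges=3
Acc 7: bank2 row1 -> MISS (open row1); precharges=4
Acc 8: bank2 row1 -> HIT
Acc 9: bank2 row1 -> HIT
Acc 10: bank1 row4 -> MISS (open row4); precharges=5
Acc 11: bank1 row0 -> MISS (open row0); precharges=6

Answer: 6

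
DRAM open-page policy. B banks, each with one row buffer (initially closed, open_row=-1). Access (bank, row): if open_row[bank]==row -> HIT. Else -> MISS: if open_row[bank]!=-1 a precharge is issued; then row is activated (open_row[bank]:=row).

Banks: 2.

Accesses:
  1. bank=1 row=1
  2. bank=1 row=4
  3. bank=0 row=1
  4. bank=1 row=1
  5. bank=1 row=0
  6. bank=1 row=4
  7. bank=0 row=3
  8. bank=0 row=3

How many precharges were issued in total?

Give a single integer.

Answer: 5

Derivation:
Acc 1: bank1 row1 -> MISS (open row1); precharges=0
Acc 2: bank1 row4 -> MISS (open row4); precharges=1
Acc 3: bank0 row1 -> MISS (open row1); precharges=1
Acc 4: bank1 row1 -> MISS (open row1); precharges=2
Acc 5: bank1 row0 -> MISS (open row0); precharges=3
Acc 6: bank1 row4 -> MISS (open row4); precharges=4
Acc 7: bank0 row3 -> MISS (open row3); precharges=5
Acc 8: bank0 row3 -> HIT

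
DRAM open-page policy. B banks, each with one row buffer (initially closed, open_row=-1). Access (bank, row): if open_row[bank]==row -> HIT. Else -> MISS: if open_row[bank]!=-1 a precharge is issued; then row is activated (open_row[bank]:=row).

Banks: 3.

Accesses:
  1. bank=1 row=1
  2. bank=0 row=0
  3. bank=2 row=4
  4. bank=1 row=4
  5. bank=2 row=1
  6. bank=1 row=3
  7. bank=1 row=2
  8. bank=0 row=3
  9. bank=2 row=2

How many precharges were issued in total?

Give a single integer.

Answer: 6

Derivation:
Acc 1: bank1 row1 -> MISS (open row1); precharges=0
Acc 2: bank0 row0 -> MISS (open row0); precharges=0
Acc 3: bank2 row4 -> MISS (open row4); precharges=0
Acc 4: bank1 row4 -> MISS (open row4); precharges=1
Acc 5: bank2 row1 -> MISS (open row1); precharges=2
Acc 6: bank1 row3 -> MISS (open row3); precharges=3
Acc 7: bank1 row2 -> MISS (open row2); precharges=4
Acc 8: bank0 row3 -> MISS (open row3); precharges=5
Acc 9: bank2 row2 -> MISS (open row2); precharges=6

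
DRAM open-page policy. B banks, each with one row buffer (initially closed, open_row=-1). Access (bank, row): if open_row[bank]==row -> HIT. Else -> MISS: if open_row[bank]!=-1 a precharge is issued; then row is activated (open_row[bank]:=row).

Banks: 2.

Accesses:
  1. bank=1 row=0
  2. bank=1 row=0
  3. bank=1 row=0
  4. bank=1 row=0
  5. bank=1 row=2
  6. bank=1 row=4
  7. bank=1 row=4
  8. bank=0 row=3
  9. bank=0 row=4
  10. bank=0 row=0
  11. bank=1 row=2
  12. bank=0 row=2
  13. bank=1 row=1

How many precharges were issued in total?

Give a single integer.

Acc 1: bank1 row0 -> MISS (open row0); precharges=0
Acc 2: bank1 row0 -> HIT
Acc 3: bank1 row0 -> HIT
Acc 4: bank1 row0 -> HIT
Acc 5: bank1 row2 -> MISS (open row2); precharges=1
Acc 6: bank1 row4 -> MISS (open row4); precharges=2
Acc 7: bank1 row4 -> HIT
Acc 8: bank0 row3 -> MISS (open row3); precharges=2
Acc 9: bank0 row4 -> MISS (open row4); precharges=3
Acc 10: bank0 row0 -> MISS (open row0); precharges=4
Acc 11: bank1 row2 -> MISS (open row2); precharges=5
Acc 12: bank0 row2 -> MISS (open row2); precharges=6
Acc 13: bank1 row1 -> MISS (open row1); precharges=7

Answer: 7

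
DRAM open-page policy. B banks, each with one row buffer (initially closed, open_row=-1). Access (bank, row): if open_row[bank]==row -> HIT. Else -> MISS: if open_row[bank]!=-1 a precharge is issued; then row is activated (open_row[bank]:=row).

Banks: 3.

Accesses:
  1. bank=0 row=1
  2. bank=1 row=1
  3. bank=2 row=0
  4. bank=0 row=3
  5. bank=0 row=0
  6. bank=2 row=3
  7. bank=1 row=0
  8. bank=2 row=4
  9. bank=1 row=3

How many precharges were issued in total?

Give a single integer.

Acc 1: bank0 row1 -> MISS (open row1); precharges=0
Acc 2: bank1 row1 -> MISS (open row1); precharges=0
Acc 3: bank2 row0 -> MISS (open row0); precharges=0
Acc 4: bank0 row3 -> MISS (open row3); precharges=1
Acc 5: bank0 row0 -> MISS (open row0); precharges=2
Acc 6: bank2 row3 -> MISS (open row3); precharges=3
Acc 7: bank1 row0 -> MISS (open row0); precharges=4
Acc 8: bank2 row4 -> MISS (open row4); precharges=5
Acc 9: bank1 row3 -> MISS (open row3); precharges=6

Answer: 6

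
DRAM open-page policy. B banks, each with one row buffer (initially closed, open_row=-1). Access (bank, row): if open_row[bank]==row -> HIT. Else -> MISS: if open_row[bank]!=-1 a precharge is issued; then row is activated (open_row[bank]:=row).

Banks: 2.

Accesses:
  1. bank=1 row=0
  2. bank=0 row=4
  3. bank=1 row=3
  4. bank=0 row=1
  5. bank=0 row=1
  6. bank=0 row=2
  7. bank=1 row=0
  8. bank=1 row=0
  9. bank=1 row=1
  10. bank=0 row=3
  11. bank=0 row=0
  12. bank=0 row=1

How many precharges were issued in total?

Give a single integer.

Answer: 8

Derivation:
Acc 1: bank1 row0 -> MISS (open row0); precharges=0
Acc 2: bank0 row4 -> MISS (open row4); precharges=0
Acc 3: bank1 row3 -> MISS (open row3); precharges=1
Acc 4: bank0 row1 -> MISS (open row1); precharges=2
Acc 5: bank0 row1 -> HIT
Acc 6: bank0 row2 -> MISS (open row2); precharges=3
Acc 7: bank1 row0 -> MISS (open row0); precharges=4
Acc 8: bank1 row0 -> HIT
Acc 9: bank1 row1 -> MISS (open row1); precharges=5
Acc 10: bank0 row3 -> MISS (open row3); precharges=6
Acc 11: bank0 row0 -> MISS (open row0); precharges=7
Acc 12: bank0 row1 -> MISS (open row1); precharges=8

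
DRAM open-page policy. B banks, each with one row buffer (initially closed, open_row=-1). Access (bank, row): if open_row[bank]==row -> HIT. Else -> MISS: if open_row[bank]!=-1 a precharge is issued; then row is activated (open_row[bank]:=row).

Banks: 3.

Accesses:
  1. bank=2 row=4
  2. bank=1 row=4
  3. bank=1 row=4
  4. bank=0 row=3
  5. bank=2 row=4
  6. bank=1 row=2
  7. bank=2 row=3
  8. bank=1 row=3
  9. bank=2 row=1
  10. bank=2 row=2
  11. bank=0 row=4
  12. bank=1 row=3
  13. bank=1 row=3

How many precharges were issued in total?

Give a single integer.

Acc 1: bank2 row4 -> MISS (open row4); precharges=0
Acc 2: bank1 row4 -> MISS (open row4); precharges=0
Acc 3: bank1 row4 -> HIT
Acc 4: bank0 row3 -> MISS (open row3); precharges=0
Acc 5: bank2 row4 -> HIT
Acc 6: bank1 row2 -> MISS (open row2); precharges=1
Acc 7: bank2 row3 -> MISS (open row3); precharges=2
Acc 8: bank1 row3 -> MISS (open row3); precharges=3
Acc 9: bank2 row1 -> MISS (open row1); precharges=4
Acc 10: bank2 row2 -> MISS (open row2); precharges=5
Acc 11: bank0 row4 -> MISS (open row4); precharges=6
Acc 12: bank1 row3 -> HIT
Acc 13: bank1 row3 -> HIT

Answer: 6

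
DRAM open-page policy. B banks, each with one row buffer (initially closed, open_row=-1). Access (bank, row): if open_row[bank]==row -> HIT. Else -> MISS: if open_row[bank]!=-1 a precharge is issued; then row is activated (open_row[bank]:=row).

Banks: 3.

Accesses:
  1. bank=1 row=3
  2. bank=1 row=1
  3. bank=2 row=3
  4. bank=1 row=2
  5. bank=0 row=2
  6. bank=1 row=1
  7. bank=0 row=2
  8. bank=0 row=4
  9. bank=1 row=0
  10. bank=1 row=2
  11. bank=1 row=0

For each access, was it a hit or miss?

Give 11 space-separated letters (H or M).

Answer: M M M M M M H M M M M

Derivation:
Acc 1: bank1 row3 -> MISS (open row3); precharges=0
Acc 2: bank1 row1 -> MISS (open row1); precharges=1
Acc 3: bank2 row3 -> MISS (open row3); precharges=1
Acc 4: bank1 row2 -> MISS (open row2); precharges=2
Acc 5: bank0 row2 -> MISS (open row2); precharges=2
Acc 6: bank1 row1 -> MISS (open row1); precharges=3
Acc 7: bank0 row2 -> HIT
Acc 8: bank0 row4 -> MISS (open row4); precharges=4
Acc 9: bank1 row0 -> MISS (open row0); precharges=5
Acc 10: bank1 row2 -> MISS (open row2); precharges=6
Acc 11: bank1 row0 -> MISS (open row0); precharges=7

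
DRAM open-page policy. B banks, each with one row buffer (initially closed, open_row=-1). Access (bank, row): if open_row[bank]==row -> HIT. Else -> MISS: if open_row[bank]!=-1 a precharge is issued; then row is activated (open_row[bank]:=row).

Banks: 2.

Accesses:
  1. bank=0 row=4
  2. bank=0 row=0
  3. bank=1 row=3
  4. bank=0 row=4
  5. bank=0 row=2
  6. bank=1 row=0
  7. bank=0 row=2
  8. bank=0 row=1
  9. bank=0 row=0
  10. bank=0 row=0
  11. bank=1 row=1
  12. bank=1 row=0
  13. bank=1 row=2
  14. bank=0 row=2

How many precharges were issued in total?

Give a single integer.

Answer: 10

Derivation:
Acc 1: bank0 row4 -> MISS (open row4); precharges=0
Acc 2: bank0 row0 -> MISS (open row0); precharges=1
Acc 3: bank1 row3 -> MISS (open row3); precharges=1
Acc 4: bank0 row4 -> MISS (open row4); precharges=2
Acc 5: bank0 row2 -> MISS (open row2); precharges=3
Acc 6: bank1 row0 -> MISS (open row0); precharges=4
Acc 7: bank0 row2 -> HIT
Acc 8: bank0 row1 -> MISS (open row1); precharges=5
Acc 9: bank0 row0 -> MISS (open row0); precharges=6
Acc 10: bank0 row0 -> HIT
Acc 11: bank1 row1 -> MISS (open row1); precharges=7
Acc 12: bank1 row0 -> MISS (open row0); precharges=8
Acc 13: bank1 row2 -> MISS (open row2); precharges=9
Acc 14: bank0 row2 -> MISS (open row2); precharges=10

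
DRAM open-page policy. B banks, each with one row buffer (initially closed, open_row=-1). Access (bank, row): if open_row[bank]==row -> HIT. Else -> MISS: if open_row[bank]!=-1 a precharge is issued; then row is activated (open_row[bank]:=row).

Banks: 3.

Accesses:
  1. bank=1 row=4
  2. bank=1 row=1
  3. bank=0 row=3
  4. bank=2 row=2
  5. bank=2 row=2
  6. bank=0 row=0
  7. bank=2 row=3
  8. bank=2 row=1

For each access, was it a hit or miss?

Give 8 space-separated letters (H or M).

Answer: M M M M H M M M

Derivation:
Acc 1: bank1 row4 -> MISS (open row4); precharges=0
Acc 2: bank1 row1 -> MISS (open row1); precharges=1
Acc 3: bank0 row3 -> MISS (open row3); precharges=1
Acc 4: bank2 row2 -> MISS (open row2); precharges=1
Acc 5: bank2 row2 -> HIT
Acc 6: bank0 row0 -> MISS (open row0); precharges=2
Acc 7: bank2 row3 -> MISS (open row3); precharges=3
Acc 8: bank2 row1 -> MISS (open row1); precharges=4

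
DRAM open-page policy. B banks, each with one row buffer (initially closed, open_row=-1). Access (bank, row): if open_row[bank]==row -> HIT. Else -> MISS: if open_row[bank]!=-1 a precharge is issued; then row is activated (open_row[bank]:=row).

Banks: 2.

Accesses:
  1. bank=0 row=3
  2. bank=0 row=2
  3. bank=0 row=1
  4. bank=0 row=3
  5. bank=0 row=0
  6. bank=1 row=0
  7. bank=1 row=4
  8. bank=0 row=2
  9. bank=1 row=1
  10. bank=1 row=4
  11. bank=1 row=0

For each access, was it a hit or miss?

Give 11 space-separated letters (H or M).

Acc 1: bank0 row3 -> MISS (open row3); precharges=0
Acc 2: bank0 row2 -> MISS (open row2); precharges=1
Acc 3: bank0 row1 -> MISS (open row1); precharges=2
Acc 4: bank0 row3 -> MISS (open row3); precharges=3
Acc 5: bank0 row0 -> MISS (open row0); precharges=4
Acc 6: bank1 row0 -> MISS (open row0); precharges=4
Acc 7: bank1 row4 -> MISS (open row4); precharges=5
Acc 8: bank0 row2 -> MISS (open row2); precharges=6
Acc 9: bank1 row1 -> MISS (open row1); precharges=7
Acc 10: bank1 row4 -> MISS (open row4); precharges=8
Acc 11: bank1 row0 -> MISS (open row0); precharges=9

Answer: M M M M M M M M M M M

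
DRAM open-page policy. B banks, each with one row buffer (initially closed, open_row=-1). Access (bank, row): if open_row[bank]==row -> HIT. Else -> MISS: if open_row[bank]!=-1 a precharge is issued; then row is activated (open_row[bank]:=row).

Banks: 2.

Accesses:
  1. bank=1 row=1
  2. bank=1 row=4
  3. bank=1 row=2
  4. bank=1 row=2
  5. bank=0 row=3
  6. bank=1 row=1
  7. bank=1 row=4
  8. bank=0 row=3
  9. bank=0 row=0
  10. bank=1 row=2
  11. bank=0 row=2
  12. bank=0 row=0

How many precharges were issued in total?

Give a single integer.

Acc 1: bank1 row1 -> MISS (open row1); precharges=0
Acc 2: bank1 row4 -> MISS (open row4); precharges=1
Acc 3: bank1 row2 -> MISS (open row2); precharges=2
Acc 4: bank1 row2 -> HIT
Acc 5: bank0 row3 -> MISS (open row3); precharges=2
Acc 6: bank1 row1 -> MISS (open row1); precharges=3
Acc 7: bank1 row4 -> MISS (open row4); precharges=4
Acc 8: bank0 row3 -> HIT
Acc 9: bank0 row0 -> MISS (open row0); precharges=5
Acc 10: bank1 row2 -> MISS (open row2); precharges=6
Acc 11: bank0 row2 -> MISS (open row2); precharges=7
Acc 12: bank0 row0 -> MISS (open row0); precharges=8

Answer: 8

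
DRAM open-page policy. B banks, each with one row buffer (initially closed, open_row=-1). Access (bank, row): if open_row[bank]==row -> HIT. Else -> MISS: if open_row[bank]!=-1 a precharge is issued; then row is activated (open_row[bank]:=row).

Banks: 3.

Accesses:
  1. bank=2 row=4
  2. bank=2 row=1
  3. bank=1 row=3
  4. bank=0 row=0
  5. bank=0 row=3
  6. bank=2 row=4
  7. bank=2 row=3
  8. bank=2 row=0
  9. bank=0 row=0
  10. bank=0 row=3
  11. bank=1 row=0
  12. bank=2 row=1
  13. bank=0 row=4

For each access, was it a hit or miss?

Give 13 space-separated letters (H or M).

Acc 1: bank2 row4 -> MISS (open row4); precharges=0
Acc 2: bank2 row1 -> MISS (open row1); precharges=1
Acc 3: bank1 row3 -> MISS (open row3); precharges=1
Acc 4: bank0 row0 -> MISS (open row0); precharges=1
Acc 5: bank0 row3 -> MISS (open row3); precharges=2
Acc 6: bank2 row4 -> MISS (open row4); precharges=3
Acc 7: bank2 row3 -> MISS (open row3); precharges=4
Acc 8: bank2 row0 -> MISS (open row0); precharges=5
Acc 9: bank0 row0 -> MISS (open row0); precharges=6
Acc 10: bank0 row3 -> MISS (open row3); precharges=7
Acc 11: bank1 row0 -> MISS (open row0); precharges=8
Acc 12: bank2 row1 -> MISS (open row1); precharges=9
Acc 13: bank0 row4 -> MISS (open row4); precharges=10

Answer: M M M M M M M M M M M M M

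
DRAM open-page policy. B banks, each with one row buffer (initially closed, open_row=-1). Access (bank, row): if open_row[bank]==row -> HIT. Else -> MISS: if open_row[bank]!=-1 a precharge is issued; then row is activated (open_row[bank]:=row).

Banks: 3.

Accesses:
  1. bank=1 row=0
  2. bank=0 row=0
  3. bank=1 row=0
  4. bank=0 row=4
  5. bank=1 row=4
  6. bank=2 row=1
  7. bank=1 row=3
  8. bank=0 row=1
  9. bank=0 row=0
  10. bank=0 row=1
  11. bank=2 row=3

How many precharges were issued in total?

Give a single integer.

Acc 1: bank1 row0 -> MISS (open row0); precharges=0
Acc 2: bank0 row0 -> MISS (open row0); precharges=0
Acc 3: bank1 row0 -> HIT
Acc 4: bank0 row4 -> MISS (open row4); precharges=1
Acc 5: bank1 row4 -> MISS (open row4); precharges=2
Acc 6: bank2 row1 -> MISS (open row1); precharges=2
Acc 7: bank1 row3 -> MISS (open row3); precharges=3
Acc 8: bank0 row1 -> MISS (open row1); precharges=4
Acc 9: bank0 row0 -> MISS (open row0); precharges=5
Acc 10: bank0 row1 -> MISS (open row1); precharges=6
Acc 11: bank2 row3 -> MISS (open row3); precharges=7

Answer: 7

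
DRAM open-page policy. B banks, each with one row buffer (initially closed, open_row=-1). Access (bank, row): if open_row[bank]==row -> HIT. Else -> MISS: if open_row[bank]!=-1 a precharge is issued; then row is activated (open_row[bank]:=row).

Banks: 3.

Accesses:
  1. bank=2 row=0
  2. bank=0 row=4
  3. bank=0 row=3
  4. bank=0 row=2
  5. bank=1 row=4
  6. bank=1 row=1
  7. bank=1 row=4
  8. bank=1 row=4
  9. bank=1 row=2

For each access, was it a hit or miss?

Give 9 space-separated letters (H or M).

Acc 1: bank2 row0 -> MISS (open row0); precharges=0
Acc 2: bank0 row4 -> MISS (open row4); precharges=0
Acc 3: bank0 row3 -> MISS (open row3); precharges=1
Acc 4: bank0 row2 -> MISS (open row2); precharges=2
Acc 5: bank1 row4 -> MISS (open row4); precharges=2
Acc 6: bank1 row1 -> MISS (open row1); precharges=3
Acc 7: bank1 row4 -> MISS (open row4); precharges=4
Acc 8: bank1 row4 -> HIT
Acc 9: bank1 row2 -> MISS (open row2); precharges=5

Answer: M M M M M M M H M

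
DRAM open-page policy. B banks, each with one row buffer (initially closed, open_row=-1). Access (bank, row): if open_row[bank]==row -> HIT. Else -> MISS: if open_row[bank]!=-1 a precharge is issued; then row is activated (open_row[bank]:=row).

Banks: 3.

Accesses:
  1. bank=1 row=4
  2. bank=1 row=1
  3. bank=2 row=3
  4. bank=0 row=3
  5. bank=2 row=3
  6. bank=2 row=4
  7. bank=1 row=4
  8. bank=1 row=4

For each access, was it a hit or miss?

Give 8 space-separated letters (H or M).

Acc 1: bank1 row4 -> MISS (open row4); precharges=0
Acc 2: bank1 row1 -> MISS (open row1); precharges=1
Acc 3: bank2 row3 -> MISS (open row3); precharges=1
Acc 4: bank0 row3 -> MISS (open row3); precharges=1
Acc 5: bank2 row3 -> HIT
Acc 6: bank2 row4 -> MISS (open row4); precharges=2
Acc 7: bank1 row4 -> MISS (open row4); precharges=3
Acc 8: bank1 row4 -> HIT

Answer: M M M M H M M H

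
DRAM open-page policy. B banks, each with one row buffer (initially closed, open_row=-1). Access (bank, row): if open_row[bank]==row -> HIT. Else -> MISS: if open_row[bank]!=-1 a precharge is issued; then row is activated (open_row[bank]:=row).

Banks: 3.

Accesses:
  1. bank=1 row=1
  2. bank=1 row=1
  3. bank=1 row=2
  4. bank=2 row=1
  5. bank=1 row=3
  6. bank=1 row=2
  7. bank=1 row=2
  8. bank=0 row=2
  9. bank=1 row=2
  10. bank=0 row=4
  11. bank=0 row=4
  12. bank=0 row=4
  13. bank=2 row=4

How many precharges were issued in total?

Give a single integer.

Answer: 5

Derivation:
Acc 1: bank1 row1 -> MISS (open row1); precharges=0
Acc 2: bank1 row1 -> HIT
Acc 3: bank1 row2 -> MISS (open row2); precharges=1
Acc 4: bank2 row1 -> MISS (open row1); precharges=1
Acc 5: bank1 row3 -> MISS (open row3); precharges=2
Acc 6: bank1 row2 -> MISS (open row2); precharges=3
Acc 7: bank1 row2 -> HIT
Acc 8: bank0 row2 -> MISS (open row2); precharges=3
Acc 9: bank1 row2 -> HIT
Acc 10: bank0 row4 -> MISS (open row4); precharges=4
Acc 11: bank0 row4 -> HIT
Acc 12: bank0 row4 -> HIT
Acc 13: bank2 row4 -> MISS (open row4); precharges=5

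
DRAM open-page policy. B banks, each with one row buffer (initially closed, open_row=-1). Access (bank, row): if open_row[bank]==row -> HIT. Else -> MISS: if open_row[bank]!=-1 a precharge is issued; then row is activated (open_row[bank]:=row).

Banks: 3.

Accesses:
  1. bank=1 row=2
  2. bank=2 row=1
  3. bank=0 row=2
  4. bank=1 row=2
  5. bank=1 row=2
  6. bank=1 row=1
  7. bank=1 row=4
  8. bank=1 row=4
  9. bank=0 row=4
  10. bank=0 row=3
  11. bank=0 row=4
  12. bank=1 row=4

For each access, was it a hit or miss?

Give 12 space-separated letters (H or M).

Answer: M M M H H M M H M M M H

Derivation:
Acc 1: bank1 row2 -> MISS (open row2); precharges=0
Acc 2: bank2 row1 -> MISS (open row1); precharges=0
Acc 3: bank0 row2 -> MISS (open row2); precharges=0
Acc 4: bank1 row2 -> HIT
Acc 5: bank1 row2 -> HIT
Acc 6: bank1 row1 -> MISS (open row1); precharges=1
Acc 7: bank1 row4 -> MISS (open row4); precharges=2
Acc 8: bank1 row4 -> HIT
Acc 9: bank0 row4 -> MISS (open row4); precharges=3
Acc 10: bank0 row3 -> MISS (open row3); precharges=4
Acc 11: bank0 row4 -> MISS (open row4); precharges=5
Acc 12: bank1 row4 -> HIT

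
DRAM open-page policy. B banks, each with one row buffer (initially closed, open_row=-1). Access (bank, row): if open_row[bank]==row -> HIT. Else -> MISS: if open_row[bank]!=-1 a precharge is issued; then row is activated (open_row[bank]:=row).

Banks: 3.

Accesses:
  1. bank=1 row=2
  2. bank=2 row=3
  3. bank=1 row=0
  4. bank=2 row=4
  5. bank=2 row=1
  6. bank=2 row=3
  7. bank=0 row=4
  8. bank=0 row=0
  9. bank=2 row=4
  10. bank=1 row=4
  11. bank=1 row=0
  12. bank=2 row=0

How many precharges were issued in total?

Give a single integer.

Answer: 9

Derivation:
Acc 1: bank1 row2 -> MISS (open row2); precharges=0
Acc 2: bank2 row3 -> MISS (open row3); precharges=0
Acc 3: bank1 row0 -> MISS (open row0); precharges=1
Acc 4: bank2 row4 -> MISS (open row4); precharges=2
Acc 5: bank2 row1 -> MISS (open row1); precharges=3
Acc 6: bank2 row3 -> MISS (open row3); precharges=4
Acc 7: bank0 row4 -> MISS (open row4); precharges=4
Acc 8: bank0 row0 -> MISS (open row0); precharges=5
Acc 9: bank2 row4 -> MISS (open row4); precharges=6
Acc 10: bank1 row4 -> MISS (open row4); precharges=7
Acc 11: bank1 row0 -> MISS (open row0); precharges=8
Acc 12: bank2 row0 -> MISS (open row0); precharges=9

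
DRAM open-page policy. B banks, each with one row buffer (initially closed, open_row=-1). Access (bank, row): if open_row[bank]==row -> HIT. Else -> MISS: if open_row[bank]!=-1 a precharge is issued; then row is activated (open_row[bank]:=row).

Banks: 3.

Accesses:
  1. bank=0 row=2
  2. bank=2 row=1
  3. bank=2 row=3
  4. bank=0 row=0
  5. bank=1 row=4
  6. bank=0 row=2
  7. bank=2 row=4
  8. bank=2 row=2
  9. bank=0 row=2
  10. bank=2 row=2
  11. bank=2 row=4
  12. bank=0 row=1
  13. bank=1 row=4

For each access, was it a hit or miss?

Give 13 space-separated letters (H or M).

Answer: M M M M M M M M H H M M H

Derivation:
Acc 1: bank0 row2 -> MISS (open row2); precharges=0
Acc 2: bank2 row1 -> MISS (open row1); precharges=0
Acc 3: bank2 row3 -> MISS (open row3); precharges=1
Acc 4: bank0 row0 -> MISS (open row0); precharges=2
Acc 5: bank1 row4 -> MISS (open row4); precharges=2
Acc 6: bank0 row2 -> MISS (open row2); precharges=3
Acc 7: bank2 row4 -> MISS (open row4); precharges=4
Acc 8: bank2 row2 -> MISS (open row2); precharges=5
Acc 9: bank0 row2 -> HIT
Acc 10: bank2 row2 -> HIT
Acc 11: bank2 row4 -> MISS (open row4); precharges=6
Acc 12: bank0 row1 -> MISS (open row1); precharges=7
Acc 13: bank1 row4 -> HIT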